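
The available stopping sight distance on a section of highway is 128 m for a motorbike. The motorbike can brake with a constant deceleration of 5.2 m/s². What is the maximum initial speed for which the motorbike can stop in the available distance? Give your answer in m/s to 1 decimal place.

v²/(2a) = d ⇒ v = √(2 × 5.200 × 128) = √1331.20 = 36.4856 m/s.

Maximum speed ≈ 36.5 m/s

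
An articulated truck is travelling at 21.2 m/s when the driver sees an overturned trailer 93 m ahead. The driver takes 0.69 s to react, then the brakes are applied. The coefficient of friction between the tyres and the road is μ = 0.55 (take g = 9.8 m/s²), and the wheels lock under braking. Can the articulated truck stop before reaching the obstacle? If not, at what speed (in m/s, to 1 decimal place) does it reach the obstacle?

a = μg = 0.55 × 9.8 = 5.390 m/s².
Reaction distance = 21.2000 × 0.69 = 14.628 m.
Braking distance = v²/(2a) = 449.440 / 10.780 = 41.692 m.
Total stopping distance = 14.628 + 41.692 = 56.320 m, vs 93 m available — it stops with 93 − 56.320 = 36.680 m to spare.

Yes — it stops about 36.7 m short of the obstacle, so it never reaches it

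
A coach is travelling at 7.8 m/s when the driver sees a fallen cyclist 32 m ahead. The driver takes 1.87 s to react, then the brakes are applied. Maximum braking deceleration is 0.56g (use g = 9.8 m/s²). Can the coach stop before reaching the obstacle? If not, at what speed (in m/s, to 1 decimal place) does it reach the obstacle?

a = 0.56 × 9.8 = 5.488 m/s².
Reaction distance = 7.8000 × 1.87 = 14.586 m.
Braking distance = v²/(2a) = 60.840 / 10.976 = 5.543 m.
Total stopping distance = 14.586 + 5.543 = 20.129 m, vs 32 m available — it stops with 32 − 20.129 = 11.871 m to spare.

Yes — it stops about 11.9 m short of the obstacle, so it never reaches it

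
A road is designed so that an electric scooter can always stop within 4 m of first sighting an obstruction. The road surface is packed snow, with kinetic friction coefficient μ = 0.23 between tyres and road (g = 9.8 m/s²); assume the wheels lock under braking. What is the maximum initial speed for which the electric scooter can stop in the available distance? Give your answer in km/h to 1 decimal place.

a = μg = 0.23 × 9.8 = 2.254 m/s².
v²/(2a) = d ⇒ v = √(2 × 2.254 × 4) = √18.03 = 4.2462 m/s.
4.2462 m/s × 3.6 = 15.286 km/h.

Maximum speed ≈ 15.3 km/h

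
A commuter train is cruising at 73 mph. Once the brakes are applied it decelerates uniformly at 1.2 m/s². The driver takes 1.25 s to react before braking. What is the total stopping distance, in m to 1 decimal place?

73 mph × 0.44704 = 32.6339 m/s.
Reaction distance = v·t_r = 32.6339 × 1.25 = 40.792 m.
Braking distance = v²/(2a) = 32.6339² / (2 × 1.200) = 1064.971 / 2.400 = 443.738 m.
Total = 40.792 + 443.738 = 484.530 m.

Total stopping distance ≈ 484.5 m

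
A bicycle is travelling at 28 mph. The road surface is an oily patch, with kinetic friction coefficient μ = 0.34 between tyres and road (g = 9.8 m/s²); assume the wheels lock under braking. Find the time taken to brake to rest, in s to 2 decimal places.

Braking time ≈ 3.76 s

28 mph × 0.44704 = 12.5171 m/s.
a = μg = 0.34 × 9.8 = 3.332 m/s².
Braking time = v/a = 12.5171 / 3.332 = 3.757 s.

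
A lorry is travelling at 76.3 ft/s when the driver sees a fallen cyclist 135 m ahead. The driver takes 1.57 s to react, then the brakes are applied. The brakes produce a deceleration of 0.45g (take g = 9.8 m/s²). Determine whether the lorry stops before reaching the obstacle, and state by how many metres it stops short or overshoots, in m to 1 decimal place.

76.3 ft/s × 0.3048 = 23.2562 m/s.
a = 0.45 × 9.8 = 4.410 m/s².
Reaction distance = 23.2562 × 1.57 = 36.512 m.
Braking distance = v²/(2a) = 540.851 / 8.820 = 61.321 m.
Total stopping distance = 36.512 + 61.321 = 97.833 m, vs 135 m available — it stops with 135 − 97.833 = 37.167 m to spare.

Yes — it stops 37.2 m short of the obstacle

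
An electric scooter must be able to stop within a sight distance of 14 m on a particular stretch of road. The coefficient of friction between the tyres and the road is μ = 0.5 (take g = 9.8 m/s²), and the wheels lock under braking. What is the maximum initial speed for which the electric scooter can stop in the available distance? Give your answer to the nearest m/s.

a = μg = 0.5 × 9.8 = 4.900 m/s².
v²/(2a) = d ⇒ v = √(2 × 4.900 × 14) = √137.20 = 11.7132 m/s.

Maximum speed ≈ 12 m/s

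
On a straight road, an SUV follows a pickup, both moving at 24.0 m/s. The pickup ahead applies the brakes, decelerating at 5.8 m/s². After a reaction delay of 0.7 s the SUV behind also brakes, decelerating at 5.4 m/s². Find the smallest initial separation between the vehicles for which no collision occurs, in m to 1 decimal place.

Leader travels v²/(2a_L) = 576.000 / 11.600 = 49.655 m before stopping.
Follower covers v·t_r = 24.0000 × 0.7 = 16.800 m while reacting, then v²/(2a_F) = 576.000 / 10.800 = 53.333 m while braking, for a total of 16.800 + 53.333 = 70.133 m.
Since a_F ≤ a_L and the follower starts braking later, the follower is never slower than the leader, so the closest approach is when both have stopped.
Minimum gap = 70.133 − 49.655 = 20.478 m.

Minimum gap ≈ 20.5 m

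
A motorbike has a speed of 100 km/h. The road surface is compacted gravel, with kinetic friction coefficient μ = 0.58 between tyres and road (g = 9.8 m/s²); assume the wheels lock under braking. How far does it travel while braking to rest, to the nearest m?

Braking distance ≈ 68 m

100 km/h ÷ 3.6 = 27.7778 m/s.
a = μg = 0.58 × 9.8 = 5.684 m/s².
Braking distance = v²/(2a) = 27.7778² / (2 × 5.684) = 771.606 / 11.368 = 67.875 m.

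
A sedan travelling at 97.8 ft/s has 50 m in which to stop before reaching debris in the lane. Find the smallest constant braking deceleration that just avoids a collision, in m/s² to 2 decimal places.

Required deceleration ≈ 8.89 m/s²

97.8 ft/s × 0.3048 = 29.8094 m/s.
v² = 2a·d ⇒ a = v²/(2d) = 29.8094² / (2 × 50.000) = 888.600 / 100.000 = 8.8860 m/s².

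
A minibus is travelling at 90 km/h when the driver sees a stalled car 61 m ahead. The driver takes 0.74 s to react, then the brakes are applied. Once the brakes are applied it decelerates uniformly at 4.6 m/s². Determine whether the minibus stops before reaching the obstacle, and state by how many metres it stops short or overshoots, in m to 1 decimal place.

90 km/h ÷ 3.6 = 25.0000 m/s.
Reaction distance = 25.0000 × 0.74 = 18.500 m.
Braking distance = v²/(2a) = 625.000 / 9.200 = 67.935 m.
Total stopping distance = 18.500 + 67.935 = 86.435 m, vs 61 m available — it cannot stop in time and overshoots by 86.435 − 61 = 25.435 m.

No — it overshoots by 25.4 m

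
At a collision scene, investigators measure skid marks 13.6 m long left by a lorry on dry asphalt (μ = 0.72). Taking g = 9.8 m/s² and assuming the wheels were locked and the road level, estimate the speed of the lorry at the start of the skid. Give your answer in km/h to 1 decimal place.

Initial speed ≈ 49.9 km/h

Deceleration a = μg = 0.72 × 9.8 = 7.056 m/s².
v = √(2a·d) = √(2 × 7.056 × 13.6) = √191.923 = 13.8536 m/s.
= 13.8536 × 3.6 = 49.873 km/h.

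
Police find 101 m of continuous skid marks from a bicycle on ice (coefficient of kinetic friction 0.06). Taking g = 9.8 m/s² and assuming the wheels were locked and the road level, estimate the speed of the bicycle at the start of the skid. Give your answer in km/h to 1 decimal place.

Deceleration a = μg = 0.06 × 9.8 = 0.588 m/s².
v = √(2a·d) = √(2 × 0.588 × 101) = √118.776 = 10.8984 m/s.
= 10.8984 × 3.6 = 39.234 km/h.

Initial speed ≈ 39.2 km/h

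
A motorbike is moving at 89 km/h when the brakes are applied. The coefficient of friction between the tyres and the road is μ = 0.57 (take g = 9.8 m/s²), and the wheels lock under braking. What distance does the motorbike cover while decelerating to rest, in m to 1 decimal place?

Braking distance ≈ 54.7 m

89 km/h ÷ 3.6 = 24.7222 m/s.
a = μg = 0.57 × 9.8 = 5.586 m/s².
Braking distance = v²/(2a) = 24.7222² / (2 × 5.586) = 611.187 / 11.172 = 54.707 m.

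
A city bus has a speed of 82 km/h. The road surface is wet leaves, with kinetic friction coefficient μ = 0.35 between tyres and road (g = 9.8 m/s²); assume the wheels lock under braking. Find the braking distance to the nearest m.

82 km/h ÷ 3.6 = 22.7778 m/s.
a = μg = 0.35 × 9.8 = 3.430 m/s².
Braking distance = v²/(2a) = 22.7778² / (2 × 3.430) = 518.828 / 6.860 = 75.631 m.

Braking distance ≈ 76 m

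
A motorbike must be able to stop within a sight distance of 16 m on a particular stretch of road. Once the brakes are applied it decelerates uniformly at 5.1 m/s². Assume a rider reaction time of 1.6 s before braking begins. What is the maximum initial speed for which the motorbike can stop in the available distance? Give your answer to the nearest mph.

Maximum speed ≈ 16 mph

Stopping distance: v·t_r + v²/(2a) = 16 with t_r = 1.6 s and a = 5.100 m/s².
So v² + 16.320 v − 163.20 = 0.
Positive root: v = −a·t_r + √((a·t_r)² + 2a·d) = −8.160 + √(66.586 + 163.20) = 6.9987 m/s.
6.9987 m/s ÷ 0.44704 = 15.656 mph.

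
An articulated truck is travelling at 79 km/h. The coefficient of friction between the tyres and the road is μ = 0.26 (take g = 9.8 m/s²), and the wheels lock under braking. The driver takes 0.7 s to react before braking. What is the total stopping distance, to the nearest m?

Total stopping distance ≈ 110 m

79 km/h ÷ 3.6 = 21.9444 m/s.
a = μg = 0.26 × 9.8 = 2.548 m/s².
Reaction distance = v·t_r = 21.9444 × 0.7 = 15.361 m.
Braking distance = v²/(2a) = 21.9444² / (2 × 2.548) = 481.557 / 5.096 = 94.497 m.
Total = 15.361 + 94.497 = 109.858 m.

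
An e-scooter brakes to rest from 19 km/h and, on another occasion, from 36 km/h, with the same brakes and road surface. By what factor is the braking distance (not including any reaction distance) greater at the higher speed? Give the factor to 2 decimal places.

Factor ≈ 3.59

Braking distance d = v²/(2a), so with a fixed, d ∝ v².
Factor = (36/19)² = 1.8947² = 3.5899.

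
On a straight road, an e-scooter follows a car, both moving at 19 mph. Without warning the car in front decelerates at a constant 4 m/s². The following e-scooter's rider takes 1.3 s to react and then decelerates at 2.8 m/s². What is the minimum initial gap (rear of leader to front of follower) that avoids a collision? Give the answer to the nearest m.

Minimum gap ≈ 15 m

19 mph × 0.44704 = 8.4938 m/s.
Leader travels v²/(2a_L) = 72.145 / 8.000 = 9.018 m before stopping.
Follower covers v·t_r = 8.4938 × 1.3 = 11.042 m while reacting, then v²/(2a_F) = 72.145 / 5.600 = 12.883 m while braking, for a total of 11.042 + 12.883 = 23.925 m.
Since a_F ≤ a_L and the follower starts braking later, the follower is never slower than the leader, so the closest approach is when both have stopped.
Minimum gap = 23.925 − 9.018 = 14.907 m.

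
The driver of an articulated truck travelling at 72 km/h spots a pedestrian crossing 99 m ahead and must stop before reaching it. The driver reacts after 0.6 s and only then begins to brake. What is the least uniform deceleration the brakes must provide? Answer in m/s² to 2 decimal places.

Required deceleration ≈ 2.30 m/s²

72 km/h ÷ 3.6 = 20.0000 m/s.
Distance covered during reaction = 20.0000 × 0.6 = 12.000 m.
Distance available for braking: 99 − 12.000 = 87.000 m.
v² = 2a·d ⇒ a = v²/(2d) = 20.0000² / (2 × 87.000) = 400.000 / 174.000 = 2.2989 m/s².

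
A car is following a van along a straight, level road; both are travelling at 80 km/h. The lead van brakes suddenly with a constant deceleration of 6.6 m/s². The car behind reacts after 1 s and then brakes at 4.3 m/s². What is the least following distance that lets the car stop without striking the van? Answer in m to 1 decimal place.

Minimum gap ≈ 42.2 m

80 km/h ÷ 3.6 = 22.2222 m/s.
Leader travels v²/(2a_L) = 493.826 / 13.200 = 37.411 m before stopping.
Follower covers v·t_r = 22.2222 × 1 = 22.222 m while reacting, then v²/(2a_F) = 493.826 / 8.600 = 57.422 m while braking, for a total of 22.222 + 57.422 = 79.644 m.
Since a_F ≤ a_L and the follower starts braking later, the follower is never slower than the leader, so the closest approach is when both have stopped.
Minimum gap = 79.644 − 37.411 = 42.233 m.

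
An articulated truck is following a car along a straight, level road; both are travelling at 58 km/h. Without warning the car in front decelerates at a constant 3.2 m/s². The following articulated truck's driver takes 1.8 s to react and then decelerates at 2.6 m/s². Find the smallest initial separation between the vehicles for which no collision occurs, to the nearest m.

58 km/h ÷ 3.6 = 16.1111 m/s.
Leader travels v²/(2a_L) = 259.568 / 6.400 = 40.557 m before stopping.
Follower covers v·t_r = 16.1111 × 1.8 = 29.000 m while reacting, then v²/(2a_F) = 259.568 / 5.200 = 49.917 m while braking, for a total of 29.000 + 49.917 = 78.917 m.
Since a_F ≤ a_L and the follower starts braking later, the follower is never slower than the leader, so the closest approach is when both have stopped.
Minimum gap = 78.917 − 40.557 = 38.360 m.

Minimum gap ≈ 38 m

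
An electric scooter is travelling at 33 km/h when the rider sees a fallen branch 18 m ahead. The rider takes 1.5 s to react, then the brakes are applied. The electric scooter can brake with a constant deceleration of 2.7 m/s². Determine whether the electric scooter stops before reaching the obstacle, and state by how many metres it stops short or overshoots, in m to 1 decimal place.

33 km/h ÷ 3.6 = 9.1667 m/s.
Reaction distance = 9.1667 × 1.5 = 13.750 m.
Braking distance = v²/(2a) = 84.028 / 5.400 = 15.561 m.
Total stopping distance = 13.750 + 15.561 = 29.311 m, vs 18 m available — it cannot stop in time and overshoots by 29.311 − 18 = 11.311 m.

No — it overshoots by 11.3 m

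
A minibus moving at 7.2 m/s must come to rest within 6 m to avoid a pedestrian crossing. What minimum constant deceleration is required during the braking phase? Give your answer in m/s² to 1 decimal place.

Required deceleration ≈ 4.3 m/s²

v² = 2a·d ⇒ a = v²/(2d) = 7.2000² / (2 × 6.000) = 51.840 / 12.000 = 4.3200 m/s².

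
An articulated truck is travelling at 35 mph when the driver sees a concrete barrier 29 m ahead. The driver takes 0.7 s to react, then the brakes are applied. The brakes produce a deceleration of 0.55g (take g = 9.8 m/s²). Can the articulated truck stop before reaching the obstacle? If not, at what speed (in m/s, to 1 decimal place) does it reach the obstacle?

No — it strikes the obstacle at 7.1 m/s

35 mph × 0.44704 = 15.6464 m/s.
a = 0.55 × 9.8 = 5.390 m/s².
Reaction distance = 15.6464 × 0.7 = 10.952 m.
Braking distance needed to stop: v²/(2a) = 244.810 / 10.780 = 22.710 m, so total needed = 10.952 + 22.710 = 33.662 m > 29 m — it cannot stop.
Distance remaining when braking begins: 29 − 10.952 = 18.048 m.
v² = v₀² − 2a·d = 244.810 − 2 × 5.390 × 18.048 = 50.253 m²/s².
v = √50.253 = 7.089 m/s.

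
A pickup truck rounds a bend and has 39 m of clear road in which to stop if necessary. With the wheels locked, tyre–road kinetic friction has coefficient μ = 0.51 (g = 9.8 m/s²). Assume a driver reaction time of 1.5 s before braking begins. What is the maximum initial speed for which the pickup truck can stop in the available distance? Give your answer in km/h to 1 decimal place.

Maximum speed ≈ 49.0 km/h

a = μg = 0.51 × 9.8 = 4.998 m/s².
Stopping distance: v·t_r + v²/(2a) = 39 with t_r = 1.5 s and a = 4.998 m/s².
So v² + 14.994 v − 389.84 = 0.
Positive root: v = −a·t_r + √((a·t_r)² + 2a·d) = −7.497 + √(56.205 + 389.84) = 13.6228 m/s.
13.6228 m/s × 3.6 = 49.042 km/h.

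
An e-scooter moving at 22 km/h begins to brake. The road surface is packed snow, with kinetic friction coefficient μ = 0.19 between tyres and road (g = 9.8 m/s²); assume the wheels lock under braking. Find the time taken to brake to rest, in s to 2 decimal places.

22 km/h ÷ 3.6 = 6.1111 m/s.
a = μg = 0.19 × 9.8 = 1.862 m/s².
Braking time = v/a = 6.1111 / 1.862 = 3.282 s.

Braking time ≈ 3.28 s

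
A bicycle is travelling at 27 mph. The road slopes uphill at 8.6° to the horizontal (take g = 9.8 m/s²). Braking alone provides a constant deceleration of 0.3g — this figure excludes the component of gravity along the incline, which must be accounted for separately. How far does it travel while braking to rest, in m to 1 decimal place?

Braking distance ≈ 16.5 m

27 mph × 0.44704 = 12.0701 m/s.
a = 0.3 × 9.8 = 2.940 m/s².
Gravity along the uphill slope adds to the braking deceleration: a_eff = 2.940 + 9.8·sin 8.6° = 2.940 + 1.465 = 4.405 m/s².
Braking distance = v²/(2a) = 12.0701² / (2 × 4.405) = 145.687 / 8.810 = 16.537 m.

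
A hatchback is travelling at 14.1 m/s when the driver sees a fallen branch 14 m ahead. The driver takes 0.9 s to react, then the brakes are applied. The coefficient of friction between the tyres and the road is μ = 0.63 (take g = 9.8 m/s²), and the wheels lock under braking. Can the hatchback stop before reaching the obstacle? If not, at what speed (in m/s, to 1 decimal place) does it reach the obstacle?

a = μg = 0.63 × 9.8 = 6.174 m/s².
Reaction distance = 14.1000 × 0.9 = 12.690 m.
Braking distance needed to stop: v²/(2a) = 198.810 / 12.348 = 16.101 m, so total needed = 12.690 + 16.101 = 28.791 m > 14 m — it cannot stop.
Distance remaining when braking begins: 14 − 12.690 = 1.310 m.
v² = v₀² − 2a·d = 198.810 − 2 × 6.174 × 1.310 = 182.634 m²/s².
v = √182.634 = 13.514 m/s.

No — it strikes the obstacle at 13.5 m/s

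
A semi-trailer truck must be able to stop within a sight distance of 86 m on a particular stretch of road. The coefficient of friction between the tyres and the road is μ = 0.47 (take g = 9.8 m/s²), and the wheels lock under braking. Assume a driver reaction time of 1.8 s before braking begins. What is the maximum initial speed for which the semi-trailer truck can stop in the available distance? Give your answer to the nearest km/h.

Maximum speed ≈ 76 km/h

a = μg = 0.47 × 9.8 = 4.606 m/s².
Stopping distance: v·t_r + v²/(2a) = 86 with t_r = 1.8 s and a = 4.606 m/s².
So v² + 16.582 v − 792.23 = 0.
Positive root: v = −a·t_r + √((a·t_r)² + 2a·d) = −8.291 + √(68.741 + 792.23) = 21.0513 m/s.
21.0513 m/s × 3.6 = 75.785 km/h.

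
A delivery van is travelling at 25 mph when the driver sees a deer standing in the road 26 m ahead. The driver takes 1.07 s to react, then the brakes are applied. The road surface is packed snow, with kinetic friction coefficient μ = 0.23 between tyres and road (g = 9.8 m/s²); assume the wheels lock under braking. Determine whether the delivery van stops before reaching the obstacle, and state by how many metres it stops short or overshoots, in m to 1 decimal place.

25 mph × 0.44704 = 11.1760 m/s.
a = μg = 0.23 × 9.8 = 2.254 m/s².
Reaction distance = 11.1760 × 1.07 = 11.958 m.
Braking distance = v²/(2a) = 124.903 / 4.508 = 27.707 m.
Total stopping distance = 11.958 + 27.707 = 39.665 m, vs 26 m available — it cannot stop in time and overshoots by 39.665 − 26 = 13.665 m.

No — it overshoots by 13.7 m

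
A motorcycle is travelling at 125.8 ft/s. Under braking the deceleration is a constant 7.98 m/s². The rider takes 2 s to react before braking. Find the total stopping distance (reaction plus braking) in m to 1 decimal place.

Total stopping distance ≈ 168.8 m

125.8 ft/s × 0.3048 = 38.3438 m/s.
Reaction distance = v·t_r = 38.3438 × 2 = 76.688 m.
Braking distance = v²/(2a) = 38.3438² / (2 × 7.980) = 1470.247 / 15.960 = 92.121 m.
Total = 76.688 + 92.121 = 168.809 m.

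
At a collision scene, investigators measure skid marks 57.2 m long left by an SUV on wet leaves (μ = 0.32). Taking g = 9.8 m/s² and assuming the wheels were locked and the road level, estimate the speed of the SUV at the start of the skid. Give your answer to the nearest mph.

Initial speed ≈ 42 mph

Deceleration a = μg = 0.32 × 9.8 = 3.136 m/s².
v = √(2a·d) = √(2 × 3.136 × 57.2) = √358.758 = 18.9409 m/s.
= 18.9409 ÷ 0.44704 = 42.370 mph.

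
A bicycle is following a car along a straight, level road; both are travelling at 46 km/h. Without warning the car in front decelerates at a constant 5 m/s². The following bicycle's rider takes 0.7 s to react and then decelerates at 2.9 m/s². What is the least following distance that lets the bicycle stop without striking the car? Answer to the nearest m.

46 km/h ÷ 3.6 = 12.7778 m/s.
Leader travels v²/(2a_L) = 163.272 / 10.000 = 16.327 m before stopping.
Follower covers v·t_r = 12.7778 × 0.7 = 8.944 m while reacting, then v²/(2a_F) = 163.272 / 5.800 = 28.150 m while braking, for a total of 8.944 + 28.150 = 37.094 m.
Since a_F ≤ a_L and the follower starts braking later, the follower is never slower than the leader, so the closest approach is when both have stopped.
Minimum gap = 37.094 − 16.327 = 20.767 m.

Minimum gap ≈ 21 m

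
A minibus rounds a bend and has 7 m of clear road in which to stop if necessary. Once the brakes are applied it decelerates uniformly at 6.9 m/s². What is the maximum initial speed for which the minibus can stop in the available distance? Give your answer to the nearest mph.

Maximum speed ≈ 22 mph

v²/(2a) = d ⇒ v = √(2 × 6.900 × 7) = √96.60 = 9.8285 m/s.
9.8285 m/s ÷ 0.44704 = 21.986 mph.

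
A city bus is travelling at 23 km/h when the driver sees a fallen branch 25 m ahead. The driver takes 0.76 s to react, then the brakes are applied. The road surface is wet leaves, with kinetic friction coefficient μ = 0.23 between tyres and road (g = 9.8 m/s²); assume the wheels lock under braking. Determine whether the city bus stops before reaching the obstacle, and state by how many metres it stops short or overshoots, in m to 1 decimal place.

23 km/h ÷ 3.6 = 6.3889 m/s.
a = μg = 0.23 × 9.8 = 2.254 m/s².
Reaction distance = 6.3889 × 0.76 = 4.856 m.
Braking distance = v²/(2a) = 40.818 / 4.508 = 9.055 m.
Total stopping distance = 4.856 + 9.055 = 13.911 m, vs 25 m available — it stops with 25 − 13.911 = 11.089 m to spare.

Yes — it stops 11.1 m short of the obstacle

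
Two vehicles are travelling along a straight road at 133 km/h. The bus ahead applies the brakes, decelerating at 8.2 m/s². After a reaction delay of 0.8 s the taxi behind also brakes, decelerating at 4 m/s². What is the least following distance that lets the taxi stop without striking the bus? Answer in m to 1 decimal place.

Minimum gap ≈ 116.9 m

133 km/h ÷ 3.6 = 36.9444 m/s.
Leader travels v²/(2a_L) = 1364.889 / 16.400 = 83.225 m before stopping.
Follower covers v·t_r = 36.9444 × 0.8 = 29.556 m while reacting, then v²/(2a_F) = 1364.889 / 8.000 = 170.611 m while braking, for a total of 29.556 + 170.611 = 200.167 m.
Since a_F ≤ a_L and the follower starts braking later, the follower is never slower than the leader, so the closest approach is when both have stopped.
Minimum gap = 200.167 − 83.225 = 116.942 m.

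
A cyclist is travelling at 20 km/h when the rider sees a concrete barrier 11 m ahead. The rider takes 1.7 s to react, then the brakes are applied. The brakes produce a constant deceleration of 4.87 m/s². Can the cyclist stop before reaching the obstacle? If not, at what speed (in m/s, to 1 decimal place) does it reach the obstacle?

No — it strikes the obstacle at 4.0 m/s

20 km/h ÷ 3.6 = 5.5556 m/s.
Reaction distance = 5.5556 × 1.7 = 9.445 m.
Braking distance needed to stop: v²/(2a) = 30.865 / 9.740 = 3.169 m, so total needed = 9.445 + 3.169 = 12.614 m > 11 m — it cannot stop.
Distance remaining when braking begins: 11 − 9.445 = 1.555 m.
v² = v₀² − 2a·d = 30.865 − 2 × 4.870 × 1.555 = 15.719 m²/s².
v = √15.719 = 3.965 m/s.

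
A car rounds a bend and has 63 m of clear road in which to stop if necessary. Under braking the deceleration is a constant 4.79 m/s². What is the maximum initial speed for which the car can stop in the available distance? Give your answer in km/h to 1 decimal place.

v²/(2a) = d ⇒ v = √(2 × 4.790 × 63) = √603.54 = 24.5671 m/s.
24.5671 m/s × 3.6 = 88.442 km/h.

Maximum speed ≈ 88.4 km/h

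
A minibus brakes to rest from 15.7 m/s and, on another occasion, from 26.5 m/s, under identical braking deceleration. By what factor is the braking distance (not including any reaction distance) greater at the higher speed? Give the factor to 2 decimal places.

Braking distance d = v²/(2a), so with a fixed, d ∝ v².
Factor = (26.5/15.7)² = 1.6879² = 2.8490.

Factor ≈ 2.85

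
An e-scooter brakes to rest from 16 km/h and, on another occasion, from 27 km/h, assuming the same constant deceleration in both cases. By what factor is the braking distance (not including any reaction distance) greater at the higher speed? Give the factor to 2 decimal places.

Braking distance d = v²/(2a), so with a fixed, d ∝ v².
Factor = (27/16)² = 1.6875² = 2.8477.

Factor ≈ 2.85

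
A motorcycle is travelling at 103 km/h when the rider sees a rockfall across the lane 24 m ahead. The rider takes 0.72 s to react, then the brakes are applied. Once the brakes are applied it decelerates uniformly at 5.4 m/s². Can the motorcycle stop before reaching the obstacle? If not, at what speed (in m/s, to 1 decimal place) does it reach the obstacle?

103 km/h ÷ 3.6 = 28.6111 m/s.
Reaction distance = 28.6111 × 0.72 = 20.600 m.
Braking distance needed to stop: v²/(2a) = 818.595 / 10.800 = 75.796 m, so total needed = 20.600 + 75.796 = 96.396 m > 24 m — it cannot stop.
Distance remaining when braking begins: 24 − 20.600 = 3.400 m.
v² = v₀² − 2a·d = 818.595 − 2 × 5.400 × 3.400 = 781.875 m²/s².
v = √781.875 = 27.962 m/s.

No — it strikes the obstacle at 28.0 m/s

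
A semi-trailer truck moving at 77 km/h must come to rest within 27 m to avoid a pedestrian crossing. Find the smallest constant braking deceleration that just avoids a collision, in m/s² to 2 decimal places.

Required deceleration ≈ 8.47 m/s²

77 km/h ÷ 3.6 = 21.3889 m/s.
v² = 2a·d ⇒ a = v²/(2d) = 21.3889² / (2 × 27.000) = 457.485 / 54.000 = 8.4719 m/s².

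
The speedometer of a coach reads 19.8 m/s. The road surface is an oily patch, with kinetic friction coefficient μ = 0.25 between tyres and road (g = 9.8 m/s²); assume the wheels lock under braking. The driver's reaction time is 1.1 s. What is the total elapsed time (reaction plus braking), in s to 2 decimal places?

a = μg = 0.25 × 9.8 = 2.450 m/s².
Braking time = v/a = 19.8000 / 2.450 = 8.082 s.
Total = 1.1 + 8.082 = 9.182 s.

Total time ≈ 9.18 s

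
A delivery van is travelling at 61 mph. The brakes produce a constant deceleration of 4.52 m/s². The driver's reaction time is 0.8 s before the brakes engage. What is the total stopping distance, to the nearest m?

61 mph × 0.44704 = 27.2694 m/s.
Reaction distance = v·t_r = 27.2694 × 0.8 = 21.816 m.
Braking distance = v²/(2a) = 27.2694² / (2 × 4.520) = 743.620 / 9.040 = 82.259 m.
Total = 21.816 + 82.259 = 104.075 m.

Total stopping distance ≈ 104 m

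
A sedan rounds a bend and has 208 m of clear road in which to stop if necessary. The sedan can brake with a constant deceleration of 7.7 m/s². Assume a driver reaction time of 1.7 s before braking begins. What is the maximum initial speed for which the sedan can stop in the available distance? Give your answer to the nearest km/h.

Maximum speed ≈ 162 km/h

Stopping distance: v·t_r + v²/(2a) = 208 with t_r = 1.7 s and a = 7.700 m/s².
So v² + 26.180 v − 3203.20 = 0.
Positive root: v = −a·t_r + √((a·t_r)² + 2a·d) = −13.090 + √(171.348 + 3203.20) = 45.0009 m/s.
45.0009 m/s × 3.6 = 162.003 km/h.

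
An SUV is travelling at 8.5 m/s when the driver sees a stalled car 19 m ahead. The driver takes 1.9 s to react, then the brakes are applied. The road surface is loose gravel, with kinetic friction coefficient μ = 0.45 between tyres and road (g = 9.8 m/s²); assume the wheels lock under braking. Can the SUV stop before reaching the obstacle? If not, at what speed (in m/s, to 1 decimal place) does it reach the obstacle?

a = μg = 0.45 × 9.8 = 4.410 m/s².
Reaction distance = 8.5000 × 1.9 = 16.150 m.
Braking distance needed to stop: v²/(2a) = 72.250 / 8.820 = 8.192 m, so total needed = 16.150 + 8.192 = 24.342 m > 19 m — it cannot stop.
Distance remaining when braking begins: 19 − 16.150 = 2.850 m.
v² = v₀² − 2a·d = 72.250 − 2 × 4.410 × 2.850 = 47.113 m²/s².
v = √47.113 = 6.864 m/s.

No — it strikes the obstacle at 6.9 m/s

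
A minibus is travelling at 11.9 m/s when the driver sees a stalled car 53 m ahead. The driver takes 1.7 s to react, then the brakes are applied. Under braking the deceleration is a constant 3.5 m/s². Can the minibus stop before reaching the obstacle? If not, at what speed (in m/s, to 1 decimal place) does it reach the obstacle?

Yes — it stops about 12.5 m short of the obstacle, so it never reaches it

Reaction distance = 11.9000 × 1.7 = 20.230 m.
Braking distance = v²/(2a) = 141.610 / 7.000 = 20.230 m.
Total stopping distance = 20.230 + 20.230 = 40.460 m, vs 53 m available — it stops with 53 − 40.460 = 12.540 m to spare.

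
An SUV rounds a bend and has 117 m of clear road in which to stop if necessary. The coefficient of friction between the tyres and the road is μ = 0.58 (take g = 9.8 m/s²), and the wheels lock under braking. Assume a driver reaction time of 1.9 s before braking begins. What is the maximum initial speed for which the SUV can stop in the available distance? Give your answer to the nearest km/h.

Maximum speed ≈ 98 km/h

a = μg = 0.58 × 9.8 = 5.684 m/s².
Stopping distance: v·t_r + v²/(2a) = 117 with t_r = 1.9 s and a = 5.684 m/s².
So v² + 21.599 v − 1330.06 = 0.
Positive root: v = −a·t_r + √((a·t_r)² + 2a·d) = −10.800 + √(116.640 + 1330.06) = 27.2355 m/s.
27.2355 m/s × 3.6 = 98.048 km/h.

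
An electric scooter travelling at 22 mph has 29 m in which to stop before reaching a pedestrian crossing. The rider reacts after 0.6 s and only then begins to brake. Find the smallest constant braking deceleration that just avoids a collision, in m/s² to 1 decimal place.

22 mph × 0.44704 = 9.8349 m/s.
Distance covered during reaction = 9.8349 × 0.6 = 5.901 m.
Distance available for braking: 29 − 5.901 = 23.099 m.
v² = 2a·d ⇒ a = v²/(2d) = 9.8349² / (2 × 23.099) = 96.725 / 46.198 = 2.0937 m/s².

Required deceleration ≈ 2.1 m/s²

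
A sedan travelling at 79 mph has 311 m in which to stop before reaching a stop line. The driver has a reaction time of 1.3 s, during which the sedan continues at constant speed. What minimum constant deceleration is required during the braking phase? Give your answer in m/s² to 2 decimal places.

79 mph × 0.44704 = 35.3162 m/s.
Distance covered during reaction = 35.3162 × 1.3 = 45.911 m.
Distance available for braking: 311 − 45.911 = 265.089 m.
v² = 2a·d ⇒ a = v²/(2d) = 35.3162² / (2 × 265.089) = 1247.234 / 530.178 = 2.3525 m/s².

Required deceleration ≈ 2.35 m/s²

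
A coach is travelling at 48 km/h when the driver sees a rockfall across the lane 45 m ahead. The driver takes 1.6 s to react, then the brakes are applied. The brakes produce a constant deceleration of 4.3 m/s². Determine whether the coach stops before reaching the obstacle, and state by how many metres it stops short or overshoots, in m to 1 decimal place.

48 km/h ÷ 3.6 = 13.3333 m/s.
Reaction distance = 13.3333 × 1.6 = 21.333 m.
Braking distance = v²/(2a) = 177.777 / 8.600 = 20.672 m.
Total stopping distance = 21.333 + 20.672 = 42.005 m, vs 45 m available — it stops with 45 − 42.005 = 2.995 m to spare.

Yes — it stops 3.0 m short of the obstacle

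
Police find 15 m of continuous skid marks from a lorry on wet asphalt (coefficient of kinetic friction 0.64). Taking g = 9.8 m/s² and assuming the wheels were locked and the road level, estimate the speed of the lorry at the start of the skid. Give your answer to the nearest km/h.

Deceleration a = μg = 0.64 × 9.8 = 6.272 m/s².
v = √(2a·d) = √(2 × 6.272 × 15) = √188.160 = 13.7171 m/s.
= 13.7171 × 3.6 = 49.382 km/h.

Initial speed ≈ 49 km/h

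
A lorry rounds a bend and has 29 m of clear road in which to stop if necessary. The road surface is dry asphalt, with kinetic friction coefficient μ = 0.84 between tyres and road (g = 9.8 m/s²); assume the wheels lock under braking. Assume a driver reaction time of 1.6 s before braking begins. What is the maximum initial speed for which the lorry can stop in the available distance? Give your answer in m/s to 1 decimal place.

a = μg = 0.84 × 9.8 = 8.232 m/s².
Stopping distance: v·t_r + v²/(2a) = 29 with t_r = 1.6 s and a = 8.232 m/s².
So v² + 26.342 v − 477.46 = 0.
Positive root: v = −a·t_r + √((a·t_r)² + 2a·d) = −13.171 + √(173.475 + 477.46) = 12.3424 m/s.

Maximum speed ≈ 12.3 m/s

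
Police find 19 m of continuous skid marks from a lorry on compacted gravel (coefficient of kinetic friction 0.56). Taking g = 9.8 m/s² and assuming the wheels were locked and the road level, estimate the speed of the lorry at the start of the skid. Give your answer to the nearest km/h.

Initial speed ≈ 52 km/h

Deceleration a = μg = 0.56 × 9.8 = 5.488 m/s².
v = √(2a·d) = √(2 × 5.488 × 19) = √208.544 = 14.4411 m/s.
= 14.4411 × 3.6 = 51.988 km/h.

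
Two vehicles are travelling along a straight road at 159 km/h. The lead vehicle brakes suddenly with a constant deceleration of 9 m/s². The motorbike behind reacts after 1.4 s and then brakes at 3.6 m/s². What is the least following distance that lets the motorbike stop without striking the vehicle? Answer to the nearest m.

Minimum gap ≈ 224 m

159 km/h ÷ 3.6 = 44.1667 m/s.
Leader travels v²/(2a_L) = 1950.697 / 18.000 = 108.372 m before stopping.
Follower covers v·t_r = 44.1667 × 1.4 = 61.833 m while reacting, then v²/(2a_F) = 1950.697 / 7.200 = 270.930 m while braking, for a total of 61.833 + 270.930 = 332.763 m.
Since a_F ≤ a_L and the follower starts braking later, the follower is never slower than the leader, so the closest approach is when both have stopped.
Minimum gap = 332.763 − 108.372 = 224.391 m.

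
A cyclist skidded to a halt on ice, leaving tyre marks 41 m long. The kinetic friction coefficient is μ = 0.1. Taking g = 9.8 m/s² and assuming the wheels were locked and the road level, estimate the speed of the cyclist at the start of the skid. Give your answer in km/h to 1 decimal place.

Initial speed ≈ 32.3 km/h

Deceleration a = μg = 0.1 × 9.8 = 0.980 m/s².
v = √(2a·d) = √(2 × 0.980 × 41) = √80.360 = 8.9644 m/s.
= 8.9644 × 3.6 = 32.272 km/h.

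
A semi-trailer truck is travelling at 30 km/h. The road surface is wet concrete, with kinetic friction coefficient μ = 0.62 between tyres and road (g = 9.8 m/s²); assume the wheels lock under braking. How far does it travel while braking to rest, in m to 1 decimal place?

30 km/h ÷ 3.6 = 8.3333 m/s.
a = μg = 0.62 × 9.8 = 6.076 m/s².
Braking distance = v²/(2a) = 8.3333² / (2 × 6.076) = 69.444 / 12.152 = 5.715 m.

Braking distance ≈ 5.7 m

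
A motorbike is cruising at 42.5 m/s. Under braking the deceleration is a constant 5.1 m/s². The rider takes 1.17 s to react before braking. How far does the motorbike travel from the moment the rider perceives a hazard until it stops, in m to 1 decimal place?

Reaction distance = v·t_r = 42.5000 × 1.17 = 49.725 m.
Braking distance = v²/(2a) = 42.5000² / (2 × 5.100) = 1806.250 / 10.200 = 177.083 m.
Total = 49.725 + 177.083 = 226.808 m.

Total stopping distance ≈ 226.8 m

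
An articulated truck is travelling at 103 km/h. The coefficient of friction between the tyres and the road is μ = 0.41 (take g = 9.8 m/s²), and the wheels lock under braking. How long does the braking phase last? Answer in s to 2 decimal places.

Braking time ≈ 7.12 s

103 km/h ÷ 3.6 = 28.6111 m/s.
a = μg = 0.41 × 9.8 = 4.018 m/s².
Braking time = v/a = 28.6111 / 4.018 = 7.121 s.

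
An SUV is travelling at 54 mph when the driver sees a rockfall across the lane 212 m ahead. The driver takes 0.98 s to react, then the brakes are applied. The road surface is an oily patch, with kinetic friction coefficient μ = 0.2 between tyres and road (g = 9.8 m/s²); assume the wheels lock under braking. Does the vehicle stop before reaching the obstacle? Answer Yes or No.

Yes

54 mph × 0.44704 = 24.1402 m/s.
a = μg = 0.2 × 9.8 = 1.960 m/s².
Reaction distance = 24.1402 × 0.98 = 23.657 m.
Braking distance = v²/(2a) = 582.749 / 3.920 = 148.660 m.
Total stopping distance = 23.657 + 148.660 = 172.317 m, vs 212 m available — it stops with 212 − 172.317 = 39.683 m to spare.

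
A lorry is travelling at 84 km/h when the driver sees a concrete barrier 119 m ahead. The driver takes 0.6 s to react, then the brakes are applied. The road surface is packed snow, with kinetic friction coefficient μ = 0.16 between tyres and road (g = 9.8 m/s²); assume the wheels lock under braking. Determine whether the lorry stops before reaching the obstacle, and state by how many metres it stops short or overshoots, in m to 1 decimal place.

84 km/h ÷ 3.6 = 23.3333 m/s.
a = μg = 0.16 × 9.8 = 1.568 m/s².
Reaction distance = 23.3333 × 0.6 = 14.000 m.
Braking distance = v²/(2a) = 544.443 / 3.136 = 173.611 m.
Total stopping distance = 14.000 + 173.611 = 187.611 m, vs 119 m available — it cannot stop in time and overshoots by 187.611 − 119 = 68.611 m.

No — it overshoots by 68.6 m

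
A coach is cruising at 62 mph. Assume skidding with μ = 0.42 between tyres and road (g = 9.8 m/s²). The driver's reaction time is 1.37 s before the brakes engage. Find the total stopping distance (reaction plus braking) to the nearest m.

Total stopping distance ≈ 131 m

62 mph × 0.44704 = 27.7165 m/s.
a = μg = 0.42 × 9.8 = 4.116 m/s².
Reaction distance = v·t_r = 27.7165 × 1.37 = 37.972 m.
Braking distance = v²/(2a) = 27.7165² / (2 × 4.116) = 768.204 / 8.232 = 93.319 m.
Total = 37.972 + 93.319 = 131.291 m.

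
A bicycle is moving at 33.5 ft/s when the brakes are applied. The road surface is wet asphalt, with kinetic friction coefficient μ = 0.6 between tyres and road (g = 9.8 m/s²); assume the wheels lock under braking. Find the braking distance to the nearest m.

33.5 ft/s × 0.3048 = 10.2108 m/s.
a = μg = 0.6 × 9.8 = 5.880 m/s².
Braking distance = v²/(2a) = 10.2108² / (2 × 5.880) = 104.260 / 11.760 = 8.866 m.

Braking distance ≈ 9 m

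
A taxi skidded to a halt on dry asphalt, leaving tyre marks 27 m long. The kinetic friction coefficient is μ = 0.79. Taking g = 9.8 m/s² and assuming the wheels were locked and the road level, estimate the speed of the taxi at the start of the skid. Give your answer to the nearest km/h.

Deceleration a = μg = 0.79 × 9.8 = 7.742 m/s².
v = √(2a·d) = √(2 × 7.742 × 27) = √418.068 = 20.4467 m/s.
= 20.4467 × 3.6 = 73.608 km/h.

Initial speed ≈ 74 km/h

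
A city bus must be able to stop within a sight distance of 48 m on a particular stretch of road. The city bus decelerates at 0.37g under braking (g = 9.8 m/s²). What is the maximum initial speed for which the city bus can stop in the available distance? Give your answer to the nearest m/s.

a = 0.37 × 9.8 = 3.626 m/s².
v²/(2a) = d ⇒ v = √(2 × 3.626 × 48) = √348.10 = 18.6574 m/s.

Maximum speed ≈ 19 m/s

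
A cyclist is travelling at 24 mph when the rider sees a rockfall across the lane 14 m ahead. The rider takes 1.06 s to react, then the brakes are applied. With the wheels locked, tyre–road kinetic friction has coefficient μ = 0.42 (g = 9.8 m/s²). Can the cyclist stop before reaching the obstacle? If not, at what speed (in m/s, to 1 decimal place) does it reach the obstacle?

24 mph × 0.44704 = 10.7290 m/s.
a = μg = 0.42 × 9.8 = 4.116 m/s².
Reaction distance = 10.7290 × 1.06 = 11.373 m.
Braking distance needed to stop: v²/(2a) = 115.111 / 8.232 = 13.983 m, so total needed = 11.373 + 13.983 = 25.356 m > 14 m — it cannot stop.
Distance remaining when braking begins: 14 − 11.373 = 2.627 m.
v² = v₀² − 2a·d = 115.111 − 2 × 4.116 × 2.627 = 93.486 m²/s².
v = √93.486 = 9.669 m/s.

No — it strikes the obstacle at 9.7 m/s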